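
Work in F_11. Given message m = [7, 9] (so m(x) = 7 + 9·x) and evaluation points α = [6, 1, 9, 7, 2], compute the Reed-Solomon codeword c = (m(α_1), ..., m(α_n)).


c = [6, 5, 0, 4, 3]

Message polynomial: m(x) = 7 + 9·x (mod 11).
For each evaluation point α_i, compute m(α_i) mod 11:
  α_1 = 6: Horner steps 9 → 6, so m(6) = 6.
  α_2 = 1: Horner steps 9 → 5, so m(1) = 5.
  α_3 = 9: Horner steps 9 → 0, so m(9) = 0.
  α_4 = 7: Horner steps 9 → 4, so m(7) = 4.
  α_5 = 2: Horner steps 9 → 3, so m(2) = 3.
Codeword c = [6, 5, 0, 4, 3] ∈ F_11^5.


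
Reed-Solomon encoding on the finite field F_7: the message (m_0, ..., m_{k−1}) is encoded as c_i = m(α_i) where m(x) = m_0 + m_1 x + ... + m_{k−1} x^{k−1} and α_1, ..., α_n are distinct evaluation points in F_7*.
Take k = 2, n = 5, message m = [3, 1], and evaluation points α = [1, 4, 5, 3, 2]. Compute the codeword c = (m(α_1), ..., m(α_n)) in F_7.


c = [4, 0, 1, 6, 5]

Message polynomial: m(x) = 3 + 1·x (mod 7).
For each evaluation point α_i, compute m(α_i) mod 7:
  α_1 = 1: Horner steps 1 → 4, so m(1) = 4.
  α_2 = 4: Horner steps 1 → 0, so m(4) = 0.
  α_3 = 5: Horner steps 1 → 1, so m(5) = 1.
  α_4 = 3: Horner steps 1 → 6, so m(3) = 6.
  α_5 = 2: Horner steps 1 → 5, so m(2) = 5.
Codeword c = [4, 0, 1, 6, 5] ∈ F_7^5.


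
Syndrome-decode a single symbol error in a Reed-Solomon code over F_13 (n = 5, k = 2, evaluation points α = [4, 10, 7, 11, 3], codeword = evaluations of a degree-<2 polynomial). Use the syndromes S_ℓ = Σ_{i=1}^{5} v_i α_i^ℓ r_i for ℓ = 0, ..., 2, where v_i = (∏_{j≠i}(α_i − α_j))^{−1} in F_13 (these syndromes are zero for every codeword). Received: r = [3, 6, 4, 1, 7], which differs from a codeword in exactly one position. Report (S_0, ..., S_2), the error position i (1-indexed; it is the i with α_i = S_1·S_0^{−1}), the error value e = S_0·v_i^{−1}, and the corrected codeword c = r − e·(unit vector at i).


S = (10, 9, 12), error at position 2, error magnitude e = 1, c = [3, 5, 4, 1, 7].

Step 1: column multipliers v_i = (∏_{j≠i}(α_i − α_j))^{−1} mod 13.
  i = 1 (α = 4): (4−10)(4−7)(4−11)(4−3) = (−6)·(−3)·(−7)·1 = −126 ≡ 4, so v_1 = 4^{−1} = 10 (mod 13).
  i = 2 (α = 10): (10−4)(10−7)(10−11)(10−3) = 6·3·(−1)·7 = −126 ≡ 4, so v_2 = 4^{−1} = 10 (mod 13).
  i = 3 (α = 7): (7−4)(7−10)(7−11)(7−3) = 3·(−3)·(−4)·4 = 144 ≡ 1, so v_3 = 1^{−1} = 1 (mod 13).
  i = 4 (α = 11): (11−4)(11−10)(11−7)(11−3) = 7·1·4·8 = 224 ≡ 3, so v_4 = 3^{−1} = 9 (mod 13).
  i = 5 (α = 3): (3−4)(3−10)(3−7)(3−11) = (−1)·(−7)·(−4)·(−8) = 224 ≡ 3, so v_5 = 3^{−1} = 9 (mod 13).
  v = [10, 10, 1, 9, 9].
Step 2: syndromes of r = [3, 6, 4, 1, 7] (all sums mod 13).
  S_0 = Σ v_i r_i = 10·3 + 10·6 + 1·4 + 9·1 + 9·7 = 166 ≡ 10.
  S_1 = Σ v_i α_i r_i = 10·4·3 + 10·10·6 + 1·7·4 + 9·11·1 + 9·3·7 = 1036 ≡ 9.
  α_i^2 mod 13 = [3, 9, 10, 4, 9].
  S_2 = Σ v_i α_i^2 r_i = 10·3·3 + 10·9·6 + 1·10·4 + 9·4·1 + 9·9·7 = 1273 ≡ 12.
  S = (10, 9, 12) ≠ 0, so r is not a codeword (an error is present).
Step 3: locate the error. For a single error e at position i, S_ℓ = v_i·e·α_i^ℓ, so α_err = S_1/S_0.
  S_0^{−1} = 10^{−1} = 4 (mod 13), so α_err = 9·4 = 36 ≡ 10 = α_2. Error position i = 2.
  Consistency check: S_2/S_1 = 12·3 = 36 ≡ 10 = α_err ✓ (single-error assumption holds).
Step 4: error magnitude e = S_0/v_2 = S_0·∏_{j≠2}(α_2 − α_j) = 10·4 = 40 ≡ 1 (mod 13).
Step 5: correct position 2: c_2 = r_2 − e = 6 − 1 ≡ 5 (mod 13). Hence c = [3, 5, 4, 1, 7].
  Check: interpolating c through the α_i gives m(x) = 6 + 9·x (degree < 2) with m(α_i) = c_i for every i, so c is indeed a codeword.


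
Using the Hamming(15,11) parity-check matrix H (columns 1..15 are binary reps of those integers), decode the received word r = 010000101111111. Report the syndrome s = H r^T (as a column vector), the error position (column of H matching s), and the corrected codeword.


s = (1, 1, 0, 1)^T, error position = 13, corrected codeword c = 010000101111011

Compute s = H r^T mod 2 one row at a time:
  s_1 = 0 + 1 + 1 + 1 + 1 + 1 + 1 + 1 = 7 ≡ 1 (mod 2).
  s_2 = 0 + 0 + 0 + 1 + 1 + 1 + 1 + 1 = 5 ≡ 1 (mod 2).
  s_3 = 1 + 0 + 0 + 1 + 1 + 1 + 1 + 1 = 6 ≡ 0 (mod 2).
  s_4 = 0 + 0 + 0 + 1 + 1 + 1 + 1 + 1 = 5 ≡ 1 (mod 2).
s = (1, 1, 0, 1)^T — this equals column 13 of H (binary 1101), so error is at position 13.
Correct: flip bit 13 of r = 010000101111111 to get c = 010000101111011.


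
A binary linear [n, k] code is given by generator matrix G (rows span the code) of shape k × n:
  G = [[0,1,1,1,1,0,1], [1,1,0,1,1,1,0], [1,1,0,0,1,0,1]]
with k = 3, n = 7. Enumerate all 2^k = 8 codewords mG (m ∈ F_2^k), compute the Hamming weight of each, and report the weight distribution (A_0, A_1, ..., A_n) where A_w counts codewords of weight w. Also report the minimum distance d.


Weight distribution: A_0 = 1, A_3 = 2, A_4 = 3, A_5 = 2. Minimum distance d = 3.

Enumerate all 2^3 = 8 messages m ∈ F_2^3.
For each, compute codeword c = mG in F_2^7, then tally its weight.
  m = 000 → c = 0000000, weight = 0.
  m = 100 → c = 0111101, weight = 5.
  m = 010 → c = 1101110, weight = 5.
  m = 110 → c = 1010011, weight = 4.
  m = 001 → c = 1100101, weight = 4.
  m = 101 → c = 1011000, weight = 3.
  m = 011 → c = 0001011, weight = 3.
  m = 111 → c = 0110110, weight = 4.
Tally weights:
  weight 0: 1 codewords.
  weight 3: 2 codewords.
  weight 4: 3 codewords.
  weight 5: 2 codewords.
Minimum distance d = smallest w > 0 with A_w > 0 = 3.
Sanity: Σ A_w = 8 = 2^3 = 8 ✓.


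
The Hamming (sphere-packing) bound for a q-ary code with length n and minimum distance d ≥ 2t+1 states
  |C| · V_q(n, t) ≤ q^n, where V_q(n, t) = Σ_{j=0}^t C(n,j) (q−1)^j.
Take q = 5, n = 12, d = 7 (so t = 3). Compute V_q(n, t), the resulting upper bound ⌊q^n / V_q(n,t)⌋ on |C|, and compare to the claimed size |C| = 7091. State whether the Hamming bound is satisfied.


V_q(n, t) = 15185, q^n = 244140625, Hamming bound = 16077, |C| = 7091 ≤ bound (satisfied).

Step 1: Compute V_q(n, t) = Σ_{j=0}^3 C(n, j) (q−1)^j.
  j = 0: C(12,0)·(4)^0 = 1·1 = 1.
  j = 1: C(12,1)·(4)^1 = 12·4 = 48.
  j = 2: C(12,2)·(4)^2 = 66·16 = 1056.
  j = 3: C(12,3)·(4)^3 = 220·64 = 14080.
  V_q(n, t) = 1 + 48 + 1056 + 14080 = 15185.
Step 2: q^n = 5^12 = 244140625.
Step 3: Hamming bound ⌊q^n / V_q(n,t)⌋ = ⌊244140625/15185⌋ = 16077.
Step 4: Compare |C| = 7091 to 16077: satisfied.
The claimed |C| lies below the Hamming bound.


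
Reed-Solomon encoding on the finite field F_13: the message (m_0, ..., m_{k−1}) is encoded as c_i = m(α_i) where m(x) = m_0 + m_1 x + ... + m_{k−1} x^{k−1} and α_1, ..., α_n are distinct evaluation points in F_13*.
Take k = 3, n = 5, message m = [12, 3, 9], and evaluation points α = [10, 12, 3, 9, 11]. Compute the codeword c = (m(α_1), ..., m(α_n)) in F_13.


c = [6, 5, 11, 1, 3]

Message polynomial: m(x) = 12 + 3·x + 9·x^2 (mod 13).
For each evaluation point α_i, compute m(α_i) mod 13:
  α_1 = 10: Horner steps 9 → 2 → 6, so m(10) = 6.
  α_2 = 12: Horner steps 9 → 7 → 5, so m(12) = 5.
  α_3 = 3: Horner steps 9 → 4 → 11, so m(3) = 11.
  α_4 = 9: Horner steps 9 → 6 → 1, so m(9) = 1.
  α_5 = 11: Horner steps 9 → 11 → 3, so m(11) = 3.
Codeword c = [6, 5, 11, 1, 3] ∈ F_13^5.


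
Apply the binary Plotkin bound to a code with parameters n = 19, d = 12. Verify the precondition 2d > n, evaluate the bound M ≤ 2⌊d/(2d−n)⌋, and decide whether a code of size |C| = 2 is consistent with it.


Plotkin bound M ≤ 4; given |C| = 2 ≤ bound (satisfied).

Check applicability: 2d = 24, n = 19.
2d − n = 5 > 0, so Plotkin applies.
Compute d/(2d−n) = 12/5 ≈ 2.4000.
⌊d/(2d−n)⌋ = 2.
Plotkin bound: M ≤ 2·2 = 4.
Given |C| = 2, check: satisfied.
This |C| is below the Plotkin bound.


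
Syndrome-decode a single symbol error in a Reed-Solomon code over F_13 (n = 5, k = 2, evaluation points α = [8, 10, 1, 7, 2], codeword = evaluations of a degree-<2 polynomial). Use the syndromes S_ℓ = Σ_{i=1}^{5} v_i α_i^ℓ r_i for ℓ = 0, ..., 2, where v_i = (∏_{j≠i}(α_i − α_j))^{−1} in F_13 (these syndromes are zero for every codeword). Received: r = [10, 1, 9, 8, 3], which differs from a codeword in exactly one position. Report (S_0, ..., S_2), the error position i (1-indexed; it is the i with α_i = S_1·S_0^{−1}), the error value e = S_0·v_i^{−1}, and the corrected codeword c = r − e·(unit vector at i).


S = (10, 7, 1), error at position 5, error magnitude e = 5, c = [10, 1, 9, 8, 11].

Step 1: column multipliers v_i = (∏_{j≠i}(α_i − α_j))^{−1} mod 13.
  i = 1 (α = 8): (8−10)(8−1)(8−7)(8−2) = (−2)·7·1·6 = −84 ≡ 7, so v_1 = 7^{−1} = 2 (mod 13).
  i = 2 (α = 10): (10−8)(10−1)(10−7)(10−2) = 2·9·3·8 = 432 ≡ 3, so v_2 = 3^{−1} = 9 (mod 13).
  i = 3 (α = 1): (1−8)(1−10)(1−7)(1−2) = (−7)·(−9)·(−6)·(−1) = 378 ≡ 1, so v_3 = 1^{−1} = 1 (mod 13).
  i = 4 (α = 7): (7−8)(7−10)(7−1)(7−2) = (−1)·(−3)·6·5 = 90 ≡ 12, so v_4 = 12^{−1} = 12 (mod 13).
  i = 5 (α = 2): (2−8)(2−10)(2−1)(2−7) = (−6)·(−8)·1·(−5) = −240 ≡ 7, so v_5 = 7^{−1} = 2 (mod 13).
  v = [2, 9, 1, 12, 2].
Step 2: syndromes of r = [10, 1, 9, 8, 3] (all sums mod 13).
  S_0 = Σ v_i r_i = 2·10 + 9·1 + 1·9 + 12·8 + 2·3 = 140 ≡ 10.
  S_1 = Σ v_i α_i r_i = 2·8·10 + 9·10·1 + 1·1·9 + 12·7·8 + 2·2·3 = 943 ≡ 7.
  α_i^2 mod 13 = [12, 9, 1, 10, 4].
  S_2 = Σ v_i α_i^2 r_i = 2·12·10 + 9·9·1 + 1·1·9 + 12·10·8 + 2·4·3 = 1314 ≡ 1.
  S = (10, 7, 1) ≠ 0, so r is not a codeword (an error is present).
Step 3: locate the error. For a single error e at position i, S_ℓ = v_i·e·α_i^ℓ, so α_err = S_1/S_0.
  S_0^{−1} = 10^{−1} = 4 (mod 13), so α_err = 7·4 = 28 ≡ 2 = α_5. Error position i = 5.
  Consistency check: S_2/S_1 = 1·2 = 2 ≡ 2 = α_err ✓ (single-error assumption holds).
Step 4: error magnitude e = S_0/v_5 = S_0·∏_{j≠5}(α_5 − α_j) = 10·7 = 70 ≡ 5 (mod 13).
Step 5: correct position 5: c_5 = r_5 − e = 3 − 5 ≡ 11 (mod 13). Hence c = [10, 1, 9, 8, 11].
  Check: interpolating c through the α_i gives m(x) = 7 + 2·x (degree < 2) with m(α_i) = c_i for every i, so c is indeed a codeword.


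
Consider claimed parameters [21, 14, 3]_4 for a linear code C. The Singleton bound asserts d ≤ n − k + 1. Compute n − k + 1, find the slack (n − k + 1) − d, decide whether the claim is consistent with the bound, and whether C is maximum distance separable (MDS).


Singleton RHS = n − k + 1 = 8, slack = 5, bound satisfied, not MDS.

Singleton bound: d ≤ n − k + 1.
Here n = 21, k = 14, so n − k + 1 = 8.
Given d = 3, check d ≤ 8: YES.
Slack = (n − k + 1) − d = 5.
The code is NOT MDS (slack = 5 > 0).
Description: the claimed parameters are [21, 14, 3]_4; such a code would be non-MDS.


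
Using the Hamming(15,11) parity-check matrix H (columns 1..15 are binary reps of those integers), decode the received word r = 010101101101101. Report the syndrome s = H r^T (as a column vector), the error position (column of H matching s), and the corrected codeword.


s = (1, 0, 1, 0)^T, error position = 10, corrected codeword c = 010101101001101

Compute s = H r^T mod 2 one row at a time:
  s_1 = 0 + 1 + 1 + 0 + 1 + 1 + 0 + 1 = 5 ≡ 1 (mod 2).
  s_2 = 1 + 0 + 1 + 1 + 1 + 1 + 0 + 1 = 6 ≡ 0 (mod 2).
  s_3 = 1 + 0 + 1 + 1 + 1 + 0 + 0 + 1 = 5 ≡ 1 (mod 2).
  s_4 = 0 + 0 + 0 + 1 + 1 + 0 + 1 + 1 = 4 ≡ 0 (mod 2).
s = (1, 0, 1, 0)^T — this equals column 10 of H (binary 1010), so error is at position 10.
Correct: flip bit 10 of r = 010101101101101 to get c = 010101101001101.


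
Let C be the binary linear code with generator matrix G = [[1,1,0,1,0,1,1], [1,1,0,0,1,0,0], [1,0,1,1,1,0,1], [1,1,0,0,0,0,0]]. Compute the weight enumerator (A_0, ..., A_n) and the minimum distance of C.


Weight distribution: A_0 = 1, A_1 = 1, A_2 = 1, A_3 = 4, A_4 = 5, A_5 = 3, A_6 = 1. Minimum distance d = 1.

Enumerate all 2^4 = 16 messages m ∈ F_2^4.
For each, compute codeword c = mG in F_2^7, then tally its weight.
  m = 0000 → c = 0000000, weight = 0.
  m = 1000 → c = 1101011, weight = 5.
  m = 0100 → c = 1100100, weight = 3.
  m = 1100 → c = 0001111, weight = 4.
  m = 0010 → c = 1011101, weight = 5.
  m = 1010 → c = 0110110, weight = 4.
  m = 0110 → c = 0111001, weight = 4.
  m = 1110 → c = 1010010, weight = 3.
  m = 0001 → c = 1100000, weight = 2.
  m = 1001 → c = 0001011, weight = 3.
  m = 0101 → c = 0000100, weight = 1.
  m = 1101 → c = 1101111, weight = 6.
  m = 0011 → c = 0111101, weight = 5.
  m = 1011 → c = 1010110, weight = 4.
  m = 0111 → c = 1011001, weight = 4.
  m = 1111 → c = 0110010, weight = 3.
Tally weights:
  weight 0: 1 codewords.
  weight 1: 1 codewords.
  weight 2: 1 codewords.
  weight 3: 4 codewords.
  weight 4: 5 codewords.
  weight 5: 3 codewords.
  weight 6: 1 codewords.
Minimum distance d = smallest w > 0 with A_w > 0 = 1.
Sanity: Σ A_w = 16 = 2^4 = 16 ✓.


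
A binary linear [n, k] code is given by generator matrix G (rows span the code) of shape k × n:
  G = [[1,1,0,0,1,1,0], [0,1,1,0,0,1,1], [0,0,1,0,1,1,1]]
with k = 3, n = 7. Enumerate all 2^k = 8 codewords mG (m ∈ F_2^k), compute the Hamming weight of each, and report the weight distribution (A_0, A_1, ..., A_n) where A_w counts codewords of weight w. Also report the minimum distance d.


Weight distribution: A_0 = 1, A_2 = 2, A_4 = 5. Minimum distance d = 2.

Enumerate all 2^3 = 8 messages m ∈ F_2^3.
For each, compute codeword c = mG in F_2^7, then tally its weight.
  m = 000 → c = 0000000, weight = 0.
  m = 100 → c = 1100110, weight = 4.
  m = 010 → c = 0110011, weight = 4.
  m = 110 → c = 1010101, weight = 4.
  m = 001 → c = 0010111, weight = 4.
  m = 101 → c = 1110001, weight = 4.
  m = 011 → c = 0100100, weight = 2.
  m = 111 → c = 1000010, weight = 2.
Tally weights:
  weight 0: 1 codewords.
  weight 2: 2 codewords.
  weight 4: 5 codewords.
Minimum distance d = smallest w > 0 with A_w > 0 = 2.
Sanity: Σ A_w = 8 = 2^3 = 8 ✓.


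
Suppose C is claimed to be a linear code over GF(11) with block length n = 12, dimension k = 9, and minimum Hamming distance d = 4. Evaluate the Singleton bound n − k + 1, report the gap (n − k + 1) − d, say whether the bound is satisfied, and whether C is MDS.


Singleton RHS = n − k + 1 = 4, slack = 0, bound satisfied, MDS.

Singleton bound: d ≤ n − k + 1.
Here n = 12, k = 9, so n − k + 1 = 4.
Given d = 4, check d ≤ 4: YES.
Slack = (n − k + 1) − d = 0.
The code is MDS (slack = 0).
Description: the claimed parameters are [12, 9, 4]_11; such a code would be MDS (meets Singleton bound).


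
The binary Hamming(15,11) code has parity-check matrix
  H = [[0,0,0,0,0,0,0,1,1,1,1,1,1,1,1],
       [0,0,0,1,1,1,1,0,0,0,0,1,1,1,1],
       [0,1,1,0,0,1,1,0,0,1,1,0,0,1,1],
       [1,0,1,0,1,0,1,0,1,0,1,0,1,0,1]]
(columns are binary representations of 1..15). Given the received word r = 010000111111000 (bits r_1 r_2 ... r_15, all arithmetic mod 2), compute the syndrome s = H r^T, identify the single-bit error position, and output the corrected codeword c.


s = (1, 0, 0, 1)^T, error position = 9, corrected codeword c = 010000110111000

Compute s = H r^T mod 2 one row at a time:
  s_1 = 1 + 1 + 1 + 1 + 1 + 0 + 0 + 0 = 5 ≡ 1 (mod 2).
  s_2 = 0 + 0 + 0 + 1 + 1 + 0 + 0 + 0 = 2 ≡ 0 (mod 2).
  s_3 = 1 + 0 + 0 + 1 + 1 + 1 + 0 + 0 = 4 ≡ 0 (mod 2).
  s_4 = 0 + 0 + 0 + 1 + 1 + 1 + 0 + 0 = 3 ≡ 1 (mod 2).
s = (1, 0, 0, 1)^T — this equals column 9 of H (binary 1001), so error is at position 9.
Correct: flip bit 9 of r = 010000111111000 to get c = 010000110111000.


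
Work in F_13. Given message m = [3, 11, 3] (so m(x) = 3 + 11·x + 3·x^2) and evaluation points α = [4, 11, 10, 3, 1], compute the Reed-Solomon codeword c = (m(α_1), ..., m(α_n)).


c = [4, 6, 10, 11, 4]

Message polynomial: m(x) = 3 + 11·x + 3·x^2 (mod 13).
For each evaluation point α_i, compute m(α_i) mod 13:
  α_1 = 4: Horner steps 3 → 10 → 4, so m(4) = 4.
  α_2 = 11: Horner steps 3 → 5 → 6, so m(11) = 6.
  α_3 = 10: Horner steps 3 → 2 → 10, so m(10) = 10.
  α_4 = 3: Horner steps 3 → 7 → 11, so m(3) = 11.
  α_5 = 1: Horner steps 3 → 1 → 4, so m(1) = 4.
Codeword c = [4, 6, 10, 11, 4] ∈ F_13^5.


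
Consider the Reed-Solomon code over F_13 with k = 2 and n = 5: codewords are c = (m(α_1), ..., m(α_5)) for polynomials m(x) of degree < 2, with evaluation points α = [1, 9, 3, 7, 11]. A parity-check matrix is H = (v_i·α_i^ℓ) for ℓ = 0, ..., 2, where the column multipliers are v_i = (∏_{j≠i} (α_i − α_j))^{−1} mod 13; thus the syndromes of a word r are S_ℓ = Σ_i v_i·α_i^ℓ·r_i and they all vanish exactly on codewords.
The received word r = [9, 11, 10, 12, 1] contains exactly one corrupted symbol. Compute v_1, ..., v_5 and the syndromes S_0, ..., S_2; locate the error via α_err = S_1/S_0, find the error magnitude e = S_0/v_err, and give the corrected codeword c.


S = (8, 7, 11), error at position 2, error magnitude e = 11, c = [9, 0, 10, 12, 1].

Step 1: column multipliers v_i = (∏_{j≠i}(α_i − α_j))^{−1} mod 13.
  i = 1 (α = 1): (1−9)(1−3)(1−7)(1−11) = (−8)·(−2)·(−6)·(−10) = 960 ≡ 11, so v_1 = 11^{−1} = 6 (mod 13).
  i = 2 (α = 9): (9−1)(9−3)(9−7)(9−11) = 8·6·2·(−2) = −192 ≡ 3, so v_2 = 3^{−1} = 9 (mod 13).
  i = 3 (α = 3): (3−1)(3−9)(3−7)(3−11) = 2·(−6)·(−4)·(−8) = −384 ≡ 6, so v_3 = 6^{−1} = 11 (mod 13).
  i = 4 (α = 7): (7−1)(7−9)(7−3)(7−11) = 6·(−2)·4·(−4) = 192 ≡ 10, so v_4 = 10^{−1} = 4 (mod 13).
  i = 5 (α = 11): (11−1)(11−9)(11−3)(11−7) = 10·2·8·4 = 640 ≡ 3, so v_5 = 3^{−1} = 9 (mod 13).
  v = [6, 9, 11, 4, 9].
Step 2: syndromes of r = [9, 11, 10, 12, 1] (all sums mod 13).
  S_0 = Σ v_i r_i = 6·9 + 9·11 + 11·10 + 4·12 + 9·1 = 320 ≡ 8.
  S_1 = Σ v_i α_i r_i = 6·1·9 + 9·9·11 + 11·3·10 + 4·7·12 + 9·11·1 = 1710 ≡ 7.
  α_i^2 mod 13 = [1, 3, 9, 10, 4].
  S_2 = Σ v_i α_i^2 r_i = 6·1·9 + 9·3·11 + 11·9·10 + 4·10·12 + 9·4·1 = 1857 ≡ 11.
  S = (8, 7, 11) ≠ 0, so r is not a codeword (an error is present).
Step 3: locate the error. For a single error e at position i, S_ℓ = v_i·e·α_i^ℓ, so α_err = S_1/S_0.
  S_0^{−1} = 8^{−1} = 5 (mod 13), so α_err = 7·5 = 35 ≡ 9 = α_2. Error position i = 2.
  Consistency check: S_2/S_1 = 11·2 = 22 ≡ 9 = α_err ✓ (single-error assumption holds).
Step 4: error magnitude e = S_0/v_2 = S_0·∏_{j≠2}(α_2 − α_j) = 8·3 = 24 ≡ 11 (mod 13).
Step 5: correct position 2: c_2 = r_2 − e = 11 − 11 ≡ 0 (mod 13). Hence c = [9, 0, 10, 12, 1].
  Check: interpolating c through the α_i gives m(x) = 2 + 7·x (degree < 2) with m(α_i) = c_i for every i, so c is indeed a codeword.


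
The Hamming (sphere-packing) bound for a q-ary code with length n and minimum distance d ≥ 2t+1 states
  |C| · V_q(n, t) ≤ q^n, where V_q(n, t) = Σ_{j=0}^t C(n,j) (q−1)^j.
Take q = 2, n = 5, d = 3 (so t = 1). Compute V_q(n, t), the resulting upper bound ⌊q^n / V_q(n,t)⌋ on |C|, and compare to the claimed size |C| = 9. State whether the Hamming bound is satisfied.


V_q(n, t) = 6, q^n = 32, Hamming bound = 5, |C| = 9 > bound (violated).

Step 1: Compute V_q(n, t) = Σ_{j=0}^1 C(n, j) (q−1)^j.
  j = 0: C(5,0)·(1)^0 = 1·1 = 1.
  j = 1: C(5,1)·(1)^1 = 5·1 = 5.
  V_q(n, t) = 1 + 5 = 6.
Step 2: q^n = 2^5 = 32.
Step 3: Hamming bound ⌊q^n / V_q(n,t)⌋ = ⌊32/6⌋ = 5.
Step 4: Compare |C| = 9 to 5: violated.
The claimed |C| lies above the Hamming bound, so no 2-ary code of length 5 with d ≥ 3 can have 9 codewords.


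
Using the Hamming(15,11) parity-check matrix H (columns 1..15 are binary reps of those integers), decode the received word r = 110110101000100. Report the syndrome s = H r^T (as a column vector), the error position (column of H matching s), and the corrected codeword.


s = (0, 0, 0, 1)^T, error position = 1, corrected codeword c = 010110101000100

Compute s = H r^T mod 2 one row at a time:
  s_1 = 0 + 1 + 0 + 0 + 0 + 1 + 0 + 0 = 2 ≡ 0 (mod 2).
  s_2 = 1 + 1 + 0 + 1 + 0 + 1 + 0 + 0 = 4 ≡ 0 (mod 2).
  s_3 = 1 + 0 + 0 + 1 + 0 + 0 + 0 + 0 = 2 ≡ 0 (mod 2).
  s_4 = 1 + 0 + 1 + 1 + 1 + 0 + 1 + 0 = 5 ≡ 1 (mod 2).
s = (0, 0, 0, 1)^T — this equals column 1 of H (binary 0001), so error is at position 1.
Correct: flip bit 1 of r = 110110101000100 to get c = 010110101000100.


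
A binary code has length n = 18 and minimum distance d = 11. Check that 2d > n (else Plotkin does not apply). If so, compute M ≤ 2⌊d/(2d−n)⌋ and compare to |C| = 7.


Plotkin bound M ≤ 4; given |C| = 7 > bound (violated).

Check applicability: 2d = 22, n = 18.
2d − n = 4 > 0, so Plotkin applies.
Compute d/(2d−n) = 11/4 ≈ 2.7500.
⌊d/(2d−n)⌋ = 2.
Plotkin bound: M ≤ 2·2 = 4.
Given |C| = 7, check: VIOLATED.
This |C| is above the Plotkin bound, so no binary code with n = 18, d = 11 and 7 codewords exists.


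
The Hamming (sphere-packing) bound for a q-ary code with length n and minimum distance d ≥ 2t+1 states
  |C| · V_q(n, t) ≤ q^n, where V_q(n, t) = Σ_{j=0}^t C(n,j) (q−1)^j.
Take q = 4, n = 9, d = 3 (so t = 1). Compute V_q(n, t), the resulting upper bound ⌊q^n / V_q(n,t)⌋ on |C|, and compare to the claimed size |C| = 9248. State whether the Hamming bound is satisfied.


V_q(n, t) = 28, q^n = 262144, Hamming bound = 9362, |C| = 9248 ≤ bound (satisfied).

Step 1: Compute V_q(n, t) = Σ_{j=0}^1 C(n, j) (q−1)^j.
  j = 0: C(9,0)·(3)^0 = 1·1 = 1.
  j = 1: C(9,1)·(3)^1 = 9·3 = 27.
  V_q(n, t) = 1 + 27 = 28.
Step 2: q^n = 4^9 = 262144.
Step 3: Hamming bound ⌊q^n / V_q(n,t)⌋ = ⌊262144/28⌋ = 9362.
Step 4: Compare |C| = 9248 to 9362: satisfied.
The claimed |C| lies below the Hamming bound.


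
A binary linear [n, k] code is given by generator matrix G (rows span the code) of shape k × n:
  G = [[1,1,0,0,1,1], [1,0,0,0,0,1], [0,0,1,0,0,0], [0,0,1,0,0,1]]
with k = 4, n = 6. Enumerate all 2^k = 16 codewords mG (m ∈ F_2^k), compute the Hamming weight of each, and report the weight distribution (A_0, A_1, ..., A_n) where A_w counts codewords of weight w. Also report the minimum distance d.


Weight distribution: A_0 = 1, A_1 = 3, A_2 = 4, A_3 = 4, A_4 = 3, A_5 = 1. Minimum distance d = 1.

Enumerate all 2^4 = 16 messages m ∈ F_2^4.
For each, compute codeword c = mG in F_2^6, then tally its weight.
  m = 0000 → c = 000000, weight = 0.
  m = 1000 → c = 110011, weight = 4.
  m = 0100 → c = 100001, weight = 2.
  m = 1100 → c = 010010, weight = 2.
  m = 0010 → c = 001000, weight = 1.
  m = 1010 → c = 111011, weight = 5.
  m = 0110 → c = 101001, weight = 3.
  m = 1110 → c = 011010, weight = 3.
  m = 0001 → c = 001001, weight = 2.
  m = 1001 → c = 111010, weight = 4.
  m = 0101 → c = 101000, weight = 2.
  m = 1101 → c = 011011, weight = 4.
  m = 0011 → c = 000001, weight = 1.
  m = 1011 → c = 110010, weight = 3.
  m = 0111 → c = 100000, weight = 1.
  m = 1111 → c = 010011, weight = 3.
Tally weights:
  weight 0: 1 codewords.
  weight 1: 3 codewords.
  weight 2: 4 codewords.
  weight 3: 4 codewords.
  weight 4: 3 codewords.
  weight 5: 1 codewords.
Minimum distance d = smallest w > 0 with A_w > 0 = 1.
Sanity: Σ A_w = 16 = 2^4 = 16 ✓.


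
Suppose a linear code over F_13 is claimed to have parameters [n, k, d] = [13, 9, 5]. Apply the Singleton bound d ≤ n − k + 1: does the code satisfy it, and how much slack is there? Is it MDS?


Singleton RHS = n − k + 1 = 5, slack = 0, bound satisfied, MDS.

Singleton bound: d ≤ n − k + 1.
Here n = 13, k = 9, so n − k + 1 = 5.
Given d = 5, check d ≤ 5: YES.
Slack = (n − k + 1) − d = 0.
The code is MDS (slack = 0).
Description: the claimed parameters are [13, 9, 5]_13; such a code would be MDS (meets Singleton bound).


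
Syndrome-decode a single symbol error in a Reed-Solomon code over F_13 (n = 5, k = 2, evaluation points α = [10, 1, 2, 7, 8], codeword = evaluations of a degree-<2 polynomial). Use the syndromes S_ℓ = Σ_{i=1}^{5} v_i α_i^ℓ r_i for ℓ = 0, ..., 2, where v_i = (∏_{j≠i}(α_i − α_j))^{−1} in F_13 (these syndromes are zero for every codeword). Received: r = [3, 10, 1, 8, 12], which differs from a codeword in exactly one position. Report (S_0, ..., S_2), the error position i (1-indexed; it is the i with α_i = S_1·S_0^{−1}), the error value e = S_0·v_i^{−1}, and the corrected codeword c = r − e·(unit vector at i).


S = (3, 4, 1), error at position 1, error magnitude e = 9, c = [7, 10, 1, 8, 12].

Step 1: column multipliers v_i = (∏_{j≠i}(α_i − α_j))^{−1} mod 13.
  i = 1 (α = 10): (10−1)(10−2)(10−7)(10−8) = 9·8·3·2 = 432 ≡ 3, so v_1 = 3^{−1} = 9 (mod 13).
  i = 2 (α = 1): (1−10)(1−2)(1−7)(1−8) = (−9)·(−1)·(−6)·(−7) = 378 ≡ 1, so v_2 = 1^{−1} = 1 (mod 13).
  i = 3 (α = 2): (2−10)(2−1)(2−7)(2−8) = (−8)·1·(−5)·(−6) = −240 ≡ 7, so v_3 = 7^{−1} = 2 (mod 13).
  i = 4 (α = 7): (7−10)(7−1)(7−2)(7−8) = (−3)·6·5·(−1) = 90 ≡ 12, so v_4 = 12^{−1} = 12 (mod 13).
  i = 5 (α = 8): (8−10)(8−1)(8−2)(8−7) = (−2)·7·6·1 = −84 ≡ 7, so v_5 = 7^{−1} = 2 (mod 13).
  v = [9, 1, 2, 12, 2].
Step 2: syndromes of r = [3, 10, 1, 8, 12] (all sums mod 13).
  S_0 = Σ v_i r_i = 9·3 + 1·10 + 2·1 + 12·8 + 2·12 = 159 ≡ 3.
  S_1 = Σ v_i α_i r_i = 9·10·3 + 1·1·10 + 2·2·1 + 12·7·8 + 2·8·12 = 1148 ≡ 4.
  α_i^2 mod 13 = [9, 1, 4, 10, 12].
  S_2 = Σ v_i α_i^2 r_i = 9·9·3 + 1·1·10 + 2·4·1 + 12·10·8 + 2·12·12 = 1509 ≡ 1.
  S = (3, 4, 1) ≠ 0, so r is not a codeword (an error is present).
Step 3: locate the error. For a single error e at position i, S_ℓ = v_i·e·α_i^ℓ, so α_err = S_1/S_0.
  S_0^{−1} = 3^{−1} = 9 (mod 13), so α_err = 4·9 = 36 ≡ 10 = α_1. Error position i = 1.
  Consistency check: S_2/S_1 = 1·10 = 10 ≡ 10 = α_err ✓ (single-error assumption holds).
Step 4: error magnitude e = S_0/v_1 = S_0·∏_{j≠1}(α_1 − α_j) = 3·3 = 9 ≡ 9 (mod 13).
Step 5: correct position 1: c_1 = r_1 − e = 3 − 9 ≡ 7 (mod 13). Hence c = [7, 10, 1, 8, 12].
  Check: interpolating c through the α_i gives m(x) = 6 + 4·x (degree < 2) with m(α_i) = c_i for every i, so c is indeed a codeword.


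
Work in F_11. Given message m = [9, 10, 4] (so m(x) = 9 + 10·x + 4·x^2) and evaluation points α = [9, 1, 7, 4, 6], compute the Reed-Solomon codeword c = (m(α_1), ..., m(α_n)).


c = [5, 1, 0, 3, 4]

Message polynomial: m(x) = 9 + 10·x + 4·x^2 (mod 11).
For each evaluation point α_i, compute m(α_i) mod 11:
  α_1 = 9: Horner steps 4 → 2 → 5, so m(9) = 5.
  α_2 = 1: Horner steps 4 → 3 → 1, so m(1) = 1.
  α_3 = 7: Horner steps 4 → 5 → 0, so m(7) = 0.
  α_4 = 4: Horner steps 4 → 4 → 3, so m(4) = 3.
  α_5 = 6: Horner steps 4 → 1 → 4, so m(6) = 4.
Codeword c = [5, 1, 0, 3, 4] ∈ F_11^5.


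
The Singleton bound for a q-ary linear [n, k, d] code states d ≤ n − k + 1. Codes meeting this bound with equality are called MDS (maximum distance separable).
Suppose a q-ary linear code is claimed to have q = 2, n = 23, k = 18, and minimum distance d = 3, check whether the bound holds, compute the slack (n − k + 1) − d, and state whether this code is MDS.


Singleton RHS = n − k + 1 = 6, slack = 3, bound satisfied, not MDS.

Singleton bound: d ≤ n − k + 1.
Here n = 23, k = 18, so n − k + 1 = 6.
Given d = 3, check d ≤ 6: YES.
Slack = (n − k + 1) − d = 3.
The code is NOT MDS (slack = 3 > 0).
Description: the claimed parameters are [23, 18, 3]_2; such a code would be non-MDS.


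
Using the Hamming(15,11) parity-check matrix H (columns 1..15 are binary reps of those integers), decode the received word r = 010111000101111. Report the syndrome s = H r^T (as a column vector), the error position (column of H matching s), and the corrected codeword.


s = (1, 1, 1, 1)^T, error position = 15, corrected codeword c = 010111000101110

Compute s = H r^T mod 2 one row at a time:
  s_1 = 0 + 0 + 1 + 0 + 1 + 1 + 1 + 1 = 5 ≡ 1 (mod 2).
  s_2 = 1 + 1 + 1 + 0 + 1 + 1 + 1 + 1 = 7 ≡ 1 (mod 2).
  s_3 = 1 + 0 + 1 + 0 + 1 + 0 + 1 + 1 = 5 ≡ 1 (mod 2).
  s_4 = 0 + 0 + 1 + 0 + 0 + 0 + 1 + 1 = 3 ≡ 1 (mod 2).
s = (1, 1, 1, 1)^T — this equals column 15 of H (binary 1111), so error is at position 15.
Correct: flip bit 15 of r = 010111000101111 to get c = 010111000101110.


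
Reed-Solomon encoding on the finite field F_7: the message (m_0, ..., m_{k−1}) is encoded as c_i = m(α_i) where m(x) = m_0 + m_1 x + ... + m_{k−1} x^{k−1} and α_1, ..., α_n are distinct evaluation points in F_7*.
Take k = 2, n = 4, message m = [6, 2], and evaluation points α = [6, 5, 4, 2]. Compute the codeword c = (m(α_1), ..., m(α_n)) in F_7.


c = [4, 2, 0, 3]

Message polynomial: m(x) = 6 + 2·x (mod 7).
For each evaluation point α_i, compute m(α_i) mod 7:
  α_1 = 6: Horner steps 2 → 4, so m(6) = 4.
  α_2 = 5: Horner steps 2 → 2, so m(5) = 2.
  α_3 = 4: Horner steps 2 → 0, so m(4) = 0.
  α_4 = 2: Horner steps 2 → 3, so m(2) = 3.
Codeword c = [4, 2, 0, 3] ∈ F_7^4.


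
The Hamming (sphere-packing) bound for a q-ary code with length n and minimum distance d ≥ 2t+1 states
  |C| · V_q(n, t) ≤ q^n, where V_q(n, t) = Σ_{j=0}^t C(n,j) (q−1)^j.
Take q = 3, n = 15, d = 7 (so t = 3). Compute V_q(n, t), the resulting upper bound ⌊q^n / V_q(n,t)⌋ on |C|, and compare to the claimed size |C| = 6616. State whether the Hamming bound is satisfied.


V_q(n, t) = 4091, q^n = 14348907, Hamming bound = 3507, |C| = 6616 > bound (violated).

Step 1: Compute V_q(n, t) = Σ_{j=0}^3 C(n, j) (q−1)^j.
  j = 0: C(15,0)·(2)^0 = 1·1 = 1.
  j = 1: C(15,1)·(2)^1 = 15·2 = 30.
  j = 2: C(15,2)·(2)^2 = 105·4 = 420.
  j = 3: C(15,3)·(2)^3 = 455·8 = 3640.
  V_q(n, t) = 1 + 30 + 420 + 3640 = 4091.
Step 2: q^n = 3^15 = 14348907.
Step 3: Hamming bound ⌊q^n / V_q(n,t)⌋ = ⌊14348907/4091⌋ = 3507.
Step 4: Compare |C| = 6616 to 3507: violated.
The claimed |C| lies above the Hamming bound, so no 3-ary code of length 15 with d ≥ 7 can have 6616 codewords.


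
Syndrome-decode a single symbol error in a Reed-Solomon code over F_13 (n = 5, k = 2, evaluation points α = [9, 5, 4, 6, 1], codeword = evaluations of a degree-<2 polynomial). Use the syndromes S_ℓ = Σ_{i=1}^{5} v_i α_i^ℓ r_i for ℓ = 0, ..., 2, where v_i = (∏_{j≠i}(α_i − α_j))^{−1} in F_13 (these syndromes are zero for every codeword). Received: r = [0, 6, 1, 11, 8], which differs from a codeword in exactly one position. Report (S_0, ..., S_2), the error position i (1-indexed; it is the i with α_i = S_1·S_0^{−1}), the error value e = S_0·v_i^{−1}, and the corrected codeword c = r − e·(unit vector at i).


S = (4, 4, 4), error at position 5, error magnitude e = 9, c = [0, 6, 1, 11, 12].

Step 1: column multipliers v_i = (∏_{j≠i}(α_i − α_j))^{−1} mod 13.
  i = 1 (α = 9): (9−5)(9−4)(9−6)(9−1) = 4·5·3·8 = 480 ≡ 12, so v_1 = 12^{−1} = 12 (mod 13).
  i = 2 (α = 5): (5−9)(5−4)(5−6)(5−1) = (−4)·1·(−1)·4 = 16 ≡ 3, so v_2 = 3^{−1} = 9 (mod 13).
  i = 3 (α = 4): (4−9)(4−5)(4−6)(4−1) = (−5)·(−1)·(−2)·3 = −30 ≡ 9, so v_3 = 9^{−1} = 3 (mod 13).
  i = 4 (α = 6): (6−9)(6−5)(6−4)(6−1) = (−3)·1·2·5 = −30 ≡ 9, so v_4 = 9^{−1} = 3 (mod 13).
  i = 5 (α = 1): (1−9)(1−5)(1−4)(1−6) = (−8)·(−4)·(−3)·(−5) = 480 ≡ 12, so v_5 = 12^{−1} = 12 (mod 13).
  v = [12, 9, 3, 3, 12].
Step 2: syndromes of r = [0, 6, 1, 11, 8] (all sums mod 13).
  S_0 = Σ v_i r_i = 12·0 + 9·6 + 3·1 + 3·11 + 12·8 = 186 ≡ 4.
  S_1 = Σ v_i α_i r_i = 12·9·0 + 9·5·6 + 3·4·1 + 3·6·11 + 12·1·8 = 576 ≡ 4.
  α_i^2 mod 13 = [3, 12, 3, 10, 1].
  S_2 = Σ v_i α_i^2 r_i = 12·3·0 + 9·12·6 + 3·3·1 + 3·10·11 + 12·1·8 = 1083 ≡ 4.
  S = (4, 4, 4) ≠ 0, so r is not a codeword (an error is present).
Step 3: locate the error. For a single error e at position i, S_ℓ = v_i·e·α_i^ℓ, so α_err = S_1/S_0.
  S_0^{−1} = 4^{−1} = 10 (mod 13), so α_err = 4·10 = 40 ≡ 1 = α_5. Error position i = 5.
  Consistency check: S_2/S_1 = 4·10 = 40 ≡ 1 = α_err ✓ (single-error assumption holds).
Step 4: error magnitude e = S_0/v_5 = S_0·∏_{j≠5}(α_5 − α_j) = 4·12 = 48 ≡ 9 (mod 13).
Step 5: correct position 5: c_5 = r_5 − e = 8 − 9 ≡ 12 (mod 13). Hence c = [0, 6, 1, 11, 12].
  Check: interpolating c through the α_i gives m(x) = 7 + 5·x (degree < 2) with m(α_i) = c_i for every i, so c is indeed a codeword.


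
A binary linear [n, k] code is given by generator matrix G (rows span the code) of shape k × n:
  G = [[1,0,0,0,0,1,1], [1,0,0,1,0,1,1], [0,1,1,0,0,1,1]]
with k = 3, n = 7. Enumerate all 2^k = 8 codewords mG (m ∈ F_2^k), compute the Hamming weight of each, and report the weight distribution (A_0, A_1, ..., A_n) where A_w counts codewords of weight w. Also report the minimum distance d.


Weight distribution: A_0 = 1, A_1 = 1, A_3 = 2, A_4 = 3, A_5 = 1. Minimum distance d = 1.

Enumerate all 2^3 = 8 messages m ∈ F_2^3.
For each, compute codeword c = mG in F_2^7, then tally its weight.
  m = 000 → c = 0000000, weight = 0.
  m = 100 → c = 1000011, weight = 3.
  m = 010 → c = 1001011, weight = 4.
  m = 110 → c = 0001000, weight = 1.
  m = 001 → c = 0110011, weight = 4.
  m = 101 → c = 1110000, weight = 3.
  m = 011 → c = 1111000, weight = 4.
  m = 111 → c = 0111011, weight = 5.
Tally weights:
  weight 0: 1 codewords.
  weight 1: 1 codewords.
  weight 3: 2 codewords.
  weight 4: 3 codewords.
  weight 5: 1 codewords.
Minimum distance d = smallest w > 0 with A_w > 0 = 1.
Sanity: Σ A_w = 8 = 2^3 = 8 ✓.


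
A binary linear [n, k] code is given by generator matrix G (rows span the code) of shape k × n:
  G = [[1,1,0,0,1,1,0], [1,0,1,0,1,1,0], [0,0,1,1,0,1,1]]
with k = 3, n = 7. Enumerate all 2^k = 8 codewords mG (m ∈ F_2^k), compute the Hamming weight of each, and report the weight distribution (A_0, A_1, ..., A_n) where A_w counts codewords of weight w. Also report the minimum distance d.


Weight distribution: A_0 = 1, A_2 = 1, A_4 = 5, A_6 = 1. Minimum distance d = 2.

Enumerate all 2^3 = 8 messages m ∈ F_2^3.
For each, compute codeword c = mG in F_2^7, then tally its weight.
  m = 000 → c = 0000000, weight = 0.
  m = 100 → c = 1100110, weight = 4.
  m = 010 → c = 1010110, weight = 4.
  m = 110 → c = 0110000, weight = 2.
  m = 001 → c = 0011011, weight = 4.
  m = 101 → c = 1111101, weight = 6.
  m = 011 → c = 1001101, weight = 4.
  m = 111 → c = 0101011, weight = 4.
Tally weights:
  weight 0: 1 codewords.
  weight 2: 1 codewords.
  weight 4: 5 codewords.
  weight 6: 1 codewords.
Minimum distance d = smallest w > 0 with A_w > 0 = 2.
Sanity: Σ A_w = 8 = 2^3 = 8 ✓.


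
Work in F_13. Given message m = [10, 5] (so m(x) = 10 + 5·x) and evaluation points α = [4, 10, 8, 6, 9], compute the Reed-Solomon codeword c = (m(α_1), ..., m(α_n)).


c = [4, 8, 11, 1, 3]

Message polynomial: m(x) = 10 + 5·x (mod 13).
For each evaluation point α_i, compute m(α_i) mod 13:
  α_1 = 4: Horner steps 5 → 4, so m(4) = 4.
  α_2 = 10: Horner steps 5 → 8, so m(10) = 8.
  α_3 = 8: Horner steps 5 → 11, so m(8) = 11.
  α_4 = 6: Horner steps 5 → 1, so m(6) = 1.
  α_5 = 9: Horner steps 5 → 3, so m(9) = 3.
Codeword c = [4, 8, 11, 1, 3] ∈ F_13^5.


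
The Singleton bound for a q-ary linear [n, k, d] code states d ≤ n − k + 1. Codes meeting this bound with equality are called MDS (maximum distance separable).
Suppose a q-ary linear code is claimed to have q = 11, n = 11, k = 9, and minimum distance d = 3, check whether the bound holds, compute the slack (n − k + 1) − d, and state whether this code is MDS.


Singleton RHS = n − k + 1 = 3, slack = 0, bound satisfied, MDS.

Singleton bound: d ≤ n − k + 1.
Here n = 11, k = 9, so n − k + 1 = 3.
Given d = 3, check d ≤ 3: YES.
Slack = (n − k + 1) − d = 0.
The code is MDS (slack = 0).
Description: the claimed parameters are [11, 9, 3]_11; such a code would be MDS (meets Singleton bound).


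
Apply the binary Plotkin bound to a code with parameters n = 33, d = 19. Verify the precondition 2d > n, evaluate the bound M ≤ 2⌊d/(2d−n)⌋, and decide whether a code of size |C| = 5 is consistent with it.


Plotkin bound M ≤ 6; given |C| = 5 ≤ bound (satisfied).

Check applicability: 2d = 38, n = 33.
2d − n = 5 > 0, so Plotkin applies.
Compute d/(2d−n) = 19/5 ≈ 3.8000.
⌊d/(2d−n)⌋ = 3.
Plotkin bound: M ≤ 2·3 = 6.
Given |C| = 5, check: satisfied.
This |C| is below the Plotkin bound.


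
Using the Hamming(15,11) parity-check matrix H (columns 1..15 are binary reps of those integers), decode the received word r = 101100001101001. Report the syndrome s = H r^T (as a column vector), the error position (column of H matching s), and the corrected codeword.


s = (0, 1, 1, 0)^T, error position = 6, corrected codeword c = 101101001101001

Compute s = H r^T mod 2 one row at a time:
  s_1 = 0 + 1 + 1 + 0 + 1 + 0 + 0 + 1 = 4 ≡ 0 (mod 2).
  s_2 = 1 + 0 + 0 + 0 + 1 + 0 + 0 + 1 = 3 ≡ 1 (mod 2).
  s_3 = 0 + 1 + 0 + 0 + 1 + 0 + 0 + 1 = 3 ≡ 1 (mod 2).
  s_4 = 1 + 1 + 0 + 0 + 1 + 0 + 0 + 1 = 4 ≡ 0 (mod 2).
s = (0, 1, 1, 0)^T — this equals column 6 of H (binary 0110), so error is at position 6.
Correct: flip bit 6 of r = 101100001101001 to get c = 101101001101001.


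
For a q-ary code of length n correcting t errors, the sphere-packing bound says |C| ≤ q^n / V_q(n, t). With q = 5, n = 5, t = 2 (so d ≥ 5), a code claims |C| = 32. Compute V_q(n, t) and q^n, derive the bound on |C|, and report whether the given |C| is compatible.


V_q(n, t) = 181, q^n = 3125, Hamming bound = 17, |C| = 32 > bound (violated).

Step 1: Compute V_q(n, t) = Σ_{j=0}^2 C(n, j) (q−1)^j.
  j = 0: C(5,0)·(4)^0 = 1·1 = 1.
  j = 1: C(5,1)·(4)^1 = 5·4 = 20.
  j = 2: C(5,2)·(4)^2 = 10·16 = 160.
  V_q(n, t) = 1 + 20 + 160 = 181.
Step 2: q^n = 5^5 = 3125.
Step 3: Hamming bound ⌊q^n / V_q(n,t)⌋ = ⌊3125/181⌋ = 17.
Step 4: Compare |C| = 32 to 17: violated.
The claimed |C| lies above the Hamming bound, so no 5-ary code of length 5 with d ≥ 5 can have 32 codewords.


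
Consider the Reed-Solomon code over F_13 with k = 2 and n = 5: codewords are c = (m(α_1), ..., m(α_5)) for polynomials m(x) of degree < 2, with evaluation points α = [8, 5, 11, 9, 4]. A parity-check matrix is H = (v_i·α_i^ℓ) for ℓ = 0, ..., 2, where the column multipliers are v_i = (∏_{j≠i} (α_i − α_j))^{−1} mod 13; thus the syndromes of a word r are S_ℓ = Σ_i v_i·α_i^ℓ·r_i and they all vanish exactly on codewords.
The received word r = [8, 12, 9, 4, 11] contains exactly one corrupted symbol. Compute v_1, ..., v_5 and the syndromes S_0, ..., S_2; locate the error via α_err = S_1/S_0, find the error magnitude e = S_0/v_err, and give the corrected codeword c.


S = (3, 2, 10), error at position 2, error magnitude e = 5, c = [8, 7, 9, 4, 11].

Step 1: column multipliers v_i = (∏_{j≠i}(α_i − α_j))^{−1} mod 13.
  i = 1 (α = 8): (8−5)(8−11)(8−9)(8−4) = 3·(−3)·(−1)·4 = 36 ≡ 10, so v_1 = 10^{−1} = 4 (mod 13).
  i = 2 (α = 5): (5−8)(5−11)(5−9)(5−4) = (−3)·(−6)·(−4)·1 = −72 ≡ 6, so v_2 = 6^{−1} = 11 (mod 13).
  i = 3 (α = 11): (11−8)(11−5)(11−9)(11−4) = 3·6·2·7 = 252 ≡ 5, so v_3 = 5^{−1} = 8 (mod 13).
  i = 4 (α = 9): (9−8)(9−5)(9−11)(9−4) = 1·4·(−2)·5 = −40 ≡ 12, so v_4 = 12^{−1} = 12 (mod 13).
  i = 5 (α = 4): (4−8)(4−5)(4−11)(4−9) = (−4)·(−1)·(−7)·(−5) = 140 ≡ 10, so v_5 = 10^{−1} = 4 (mod 13).
  v = [4, 11, 8, 12, 4].
Step 2: syndromes of r = [8, 12, 9, 4, 11] (all sums mod 13).
  S_0 = Σ v_i r_i = 4·8 + 11·12 + 8·9 + 12·4 + 4·11 = 328 ≡ 3.
  S_1 = Σ v_i α_i r_i = 4·8·8 + 11·5·12 + 8·11·9 + 12·9·4 + 4·4·11 = 2316 ≡ 2.
  α_i^2 mod 13 = [12, 12, 4, 3, 3].
  S_2 = Σ v_i α_i^2 r_i = 4·12·8 + 11·12·12 + 8·4·9 + 12·3·4 + 4·3·11 = 2532 ≡ 10.
  S = (3, 2, 10) ≠ 0, so r is not a codeword (an error is present).
Step 3: locate the error. For a single error e at position i, S_ℓ = v_i·e·α_i^ℓ, so α_err = S_1/S_0.
  S_0^{−1} = 3^{−1} = 9 (mod 13), so α_err = 2·9 = 18 ≡ 5 = α_2. Error position i = 2.
  Consistency check: S_2/S_1 = 10·7 = 70 ≡ 5 = α_err ✓ (single-error assumption holds).
Step 4: error magnitude e = S_0/v_2 = S_0·∏_{j≠2}(α_2 − α_j) = 3·6 = 18 ≡ 5 (mod 13).
Step 5: correct position 2: c_2 = r_2 − e = 12 − 5 ≡ 7 (mod 13). Hence c = [8, 7, 9, 4, 11].
  Check: interpolating c through the α_i gives m(x) = 1 + 9·x (degree < 2) with m(α_i) = c_i for every i, so c is indeed a codeword.
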